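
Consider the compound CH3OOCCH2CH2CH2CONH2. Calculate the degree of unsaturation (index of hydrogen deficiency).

Element totals:
  C: 6
  H: 11
  N: 1
  O: 3
Molecular formula: C6H11NO3.
DoU = (2C + 2 + N − H − X) / 2 = (2·6 + 2 + 1 − 11 − 0) / 2 = 2.

2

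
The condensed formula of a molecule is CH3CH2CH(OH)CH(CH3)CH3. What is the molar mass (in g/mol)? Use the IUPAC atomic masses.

Atom tally by fragment:
  CH3 → C:1 H:3
  CH2 → C:1 H:2
  CH(OH) → C:1 H:2 O:1
  CH(CH3) → C:2 H:4
  CH3 → C:1 H:3
Element totals:
  C: 6
  H: 14
  O: 1
Molecular formula: C6H14O.
  M = 6(12.011) + 14(1.008) + 15.999
    = 72.066 + 14.112 + 15.999 = 102.177

102.18 g/mol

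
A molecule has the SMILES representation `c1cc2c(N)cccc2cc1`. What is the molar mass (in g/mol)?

143.19 g/mol

Atom tally by fragment:
  naphthalene ring system core → C:10 H:8
  (− 1 ring H displaced by substituents)
  + NH2 → N:1 H:2
Element totals:
  C: 10
  H: 9
  N: 1
Molecular formula: C10H9N.
  M = 10(12.011) + 9(1.008) + 14.007
    = 120.110 + 9.072 + 14.007 = 143.189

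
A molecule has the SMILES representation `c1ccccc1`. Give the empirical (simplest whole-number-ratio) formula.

CH

Atom tally by fragment:
  benzene ring core → C:6 H:6
Element totals:
  C: 6
  H: 6
Molecular formula: C6H6.
gcd of subscripts = 6; dividing each by 6:
  C: 6/6 = 1
  H: 6/6 = 1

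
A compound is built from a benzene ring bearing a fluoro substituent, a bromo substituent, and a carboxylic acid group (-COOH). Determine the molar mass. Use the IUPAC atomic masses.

219.01 g/mol

Atom tally by fragment:
  benzene ring core → C:6 H:6
  (− 3 ring H displaced by substituents)
  + F → F:1
  + Br → Br:1
  + COOH → C:1 H:1 O:2
Element totals:
  C: 7
  H: 4
  Br: 1
  F: 1
  O: 2
Molecular formula: C7H4BrFO2.
  M = 7(12.011) + 4(1.008) + 79.904 + 18.998 + 2(15.999)
    = 84.077 + 4.032 + 79.904 + 18.998 + 31.998 = 219.009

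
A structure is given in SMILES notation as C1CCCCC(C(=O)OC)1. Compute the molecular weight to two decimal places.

Atom tally by fragment:
  cyclohexane ring core → C:6 H:12
  (− 1 ring H displaced by substituents)
  + COOCH3 → C:2 H:3 O:2
Element totals:
  C: 8
  H: 14
  O: 2
Molecular formula: C8H14O2.
  M = 8(12.011) + 14(1.008) + 2(15.999)
    = 96.088 + 14.112 + 31.998 = 142.198

142.20 g/mol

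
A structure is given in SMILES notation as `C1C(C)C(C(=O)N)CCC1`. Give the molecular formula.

Atom tally by fragment:
  cyclohexane ring core → C:6 H:12
  (− 2 ring H displaced by substituents)
  + CH3 → C:1 H:3
  + CONH2 → C:1 H:2 O:1 N:1
Element totals:
  C: 8
  H: 15
  N: 1
  O: 1

C8H15NO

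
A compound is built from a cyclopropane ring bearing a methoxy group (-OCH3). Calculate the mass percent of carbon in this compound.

Atom tally by fragment:
  cyclopropane ring core → C:3 H:6
  (− 1 ring H displaced by substituents)
  + OCH3 → C:1 H:3 O:1
Element totals:
  C: 4
  H: 8
  O: 1
Molecular formula: C4H8O.
Molar mass = 72.107 g/mol.
Mass from C: 4 × 12.011 = 48.044 g/mol.
%C = 48.044 / 72.107 × 100 = 66.63%.

66.63%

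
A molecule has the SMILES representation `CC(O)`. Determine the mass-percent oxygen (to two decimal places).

34.73%

Atom tally by fragment:
  CH3 → C:1 H:3
  CH2OH → C:1 H:3 O:1
Element totals:
  C: 2
  H: 6
  O: 1
Molecular formula: C2H6O.
Molar mass = 46.069 g/mol.
Mass from O: 1 × 15.999 = 15.999 g/mol.
%O = 15.999 / 46.069 × 100 = 34.73%.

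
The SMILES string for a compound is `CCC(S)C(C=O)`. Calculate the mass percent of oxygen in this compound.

Atom tally by fragment:
  CH3 → C:1 H:3
  CH2 → C:1 H:2
  CH(SH) → C:1 H:2 S:1
  CH2CHO → C:2 H:3 O:1
Element totals:
  C: 5
  H: 10
  O: 1
  S: 1
Molecular formula: C5H10OS.
Molar mass = 118.194 g/mol.
Mass from O: 1 × 15.999 = 15.999 g/mol.
%O = 15.999 / 118.194 × 100 = 13.54%.

13.54%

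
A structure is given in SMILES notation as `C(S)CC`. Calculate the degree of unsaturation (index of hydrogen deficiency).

0

Atom tally by fragment:
  HSCH2 → C:1 H:3 S:1
  CH2 → C:1 H:2
  CH3 → C:1 H:3
Element totals:
  C: 3
  H: 8
  S: 1
Molecular formula: C3H8S.
DoU = (2C + 2 + N − H − X) / 2 = (2·3 + 2 + 0 − 8 − 0) / 2 = 0.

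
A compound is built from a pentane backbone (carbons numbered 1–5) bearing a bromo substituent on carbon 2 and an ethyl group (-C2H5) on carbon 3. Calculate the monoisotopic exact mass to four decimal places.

178.0357

Atom tally by fragment:
  CH3 → C:1 H:3
  CH(Br) → C:1 H:1 Br:1
  CH(C2H5) → C:3 H:6
  CH2 → C:1 H:2
  CH3 → C:1 H:3
Element totals:
  C: 7
  H: 15
  Br: 1
Molecular formula: C7H15Br.
  M = 7(12.0) + 15(1.007825) + 78.918338
    = 84.000000 + 15.117375 + 78.918338 = 178.035713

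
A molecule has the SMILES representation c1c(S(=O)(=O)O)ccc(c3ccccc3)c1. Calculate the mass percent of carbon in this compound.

Atom tally by fragment:
  benzene ring core → C:6 H:6
  (− 2 ring H displaced by substituents)
  + SO3H → S:1 O:3 H:1
  + C6H5 → C:6 H:5
Element totals:
  C: 12
  H: 10
  O: 3
  S: 1
Molecular formula: C12H10O3S.
Molar mass = 234.269 g/mol.
Mass from C: 12 × 12.011 = 144.132 g/mol.
%C = 144.132 / 234.269 × 100 = 61.52%.

61.52%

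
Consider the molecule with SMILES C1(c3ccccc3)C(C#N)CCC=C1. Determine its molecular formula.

C13H13N

Atom tally by fragment:
  cyclohexene ring core → C:6 H:10
  (− 2 ring H displaced by substituents)
  + C6H5 → C:6 H:5
  + CN → C:1 N:1
Element totals:
  C: 13
  H: 13
  N: 1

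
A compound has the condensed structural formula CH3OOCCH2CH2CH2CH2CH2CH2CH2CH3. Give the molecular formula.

Element totals:
  C: 10
  H: 20
  O: 2

C10H20O2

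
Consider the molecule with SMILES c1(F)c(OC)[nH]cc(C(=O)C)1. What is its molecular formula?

Atom tally by fragment:
  pyrrole ring core → C:4 H:5 N:1
  (− 3 ring H displaced by substituents)
  + F → F:1
  + OCH3 → C:1 H:3 O:1
  + COCH3 → C:2 H:3 O:1
Element totals:
  C: 7
  H: 8
  F: 1
  N: 1
  O: 2

C7H8FNO2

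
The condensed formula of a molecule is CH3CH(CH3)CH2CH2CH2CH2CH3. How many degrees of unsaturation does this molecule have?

Element totals:
  C: 8
  H: 18
Molecular formula: C8H18.
DoU = (2C + 2 + N − H − X) / 2 = (2·8 + 2 + 0 − 18 − 0) / 2 = 0.

0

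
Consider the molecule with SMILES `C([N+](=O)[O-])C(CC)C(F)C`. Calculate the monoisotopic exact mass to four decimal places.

149.0852

Atom tally by fragment:
  O2NCH2 → C:1 H:2 N:1 O:2
  CH(C2H5) → C:3 H:6
  CH(F) → C:1 H:1 F:1
  CH3 → C:1 H:3
Element totals:
  C: 6
  H: 12
  F: 1
  N: 1
  O: 2
Molecular formula: C6H12FNO2.
  M = 6(12.0) + 12(1.007825) + 18.998403 + 14.003074 + 2(15.994915)
    = 72.000000 + 12.093900 + 18.998403 + 14.003074 + 31.989830 = 149.085207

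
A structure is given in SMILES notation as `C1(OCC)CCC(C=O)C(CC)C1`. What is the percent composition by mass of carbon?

Atom tally by fragment:
  cyclohexane ring core → C:6 H:12
  (− 3 ring H displaced by substituents)
  + OC2H5 → C:2 H:5 O:1
  + CHO → C:1 H:1 O:1
  + C2H5 → C:2 H:5
Element totals:
  C: 11
  H: 20
  O: 2
Molecular formula: C11H20O2.
Molar mass = 184.279 g/mol.
Mass from C: 11 × 12.011 = 132.121 g/mol.
%C = 132.121 / 184.279 × 100 = 71.70%.

71.70%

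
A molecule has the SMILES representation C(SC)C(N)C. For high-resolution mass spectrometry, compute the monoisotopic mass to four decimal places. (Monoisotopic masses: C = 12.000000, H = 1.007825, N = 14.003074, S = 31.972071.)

Atom tally by fragment:
  CH3SCH2 → C:2 H:5 S:1
  CH(NH2) → C:1 H:3 N:1
  CH3 → C:1 H:3
Element totals:
  C: 4
  H: 11
  N: 1
  S: 1
Molecular formula: C4H11NS.
  M = 4(12.0) + 11(1.007825) + 14.003074 + 31.972071
    = 48.000000 + 11.086075 + 14.003074 + 31.972071 = 105.061220

105.0612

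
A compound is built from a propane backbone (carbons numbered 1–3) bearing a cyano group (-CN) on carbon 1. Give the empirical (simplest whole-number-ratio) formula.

Atom tally by fragment:
  NCCH2 → C:2 H:2 N:1
  CH2 → C:1 H:2
  CH3 → C:1 H:3
Element totals:
  C: 4
  H: 7
  N: 1
Molecular formula: C4H7N.
gcd of subscripts (4, 7, 1) = 1, so the empirical formula equals the molecular formula.

C4H7N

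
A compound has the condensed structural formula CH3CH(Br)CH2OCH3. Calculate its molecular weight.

153.02 g/mol

Atom tally by fragment:
  CH3 → C:1 H:3
  CH(Br) → C:1 H:1 Br:1
  CH2OCH3 → C:2 H:5 O:1
Element totals:
  C: 4
  H: 9
  Br: 1
  O: 1
Molecular formula: C4H9BrO.
  M = 4(12.011) + 9(1.008) + 79.904 + 15.999
    = 48.044 + 9.072 + 79.904 + 15.999 = 153.019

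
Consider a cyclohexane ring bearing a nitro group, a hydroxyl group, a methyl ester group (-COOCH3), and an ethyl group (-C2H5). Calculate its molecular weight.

Atom tally by fragment:
  cyclohexane ring core → C:6 H:12
  (− 4 ring H displaced by substituents)
  + NO2 → N:1 O:2
  + OH → O:1 H:1
  + COOCH3 → C:2 H:3 O:2
  + C2H5 → C:2 H:5
Element totals:
  C: 10
  H: 17
  N: 1
  O: 5
Molecular formula: C10H17NO5.
  M = 10(12.011) + 17(1.008) + 14.007 + 5(15.999)
    = 120.110 + 17.136 + 14.007 + 79.995 = 231.248

231.25 g/mol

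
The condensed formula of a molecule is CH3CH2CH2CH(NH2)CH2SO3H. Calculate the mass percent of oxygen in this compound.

28.70%

Atom tally by fragment:
  CH3 → C:1 H:3
  CH2 → C:1 H:2
  CH2 → C:1 H:2
  CH(NH2) → C:1 H:3 N:1
  CH2SO3H → C:1 H:3 S:1 O:3
Element totals:
  C: 5
  H: 13
  N: 1
  O: 3
  S: 1
Molecular formula: C5H13NO3S.
Molar mass = 167.223 g/mol.
Mass from O: 3 × 15.999 = 47.997 g/mol.
%O = 47.997 / 167.223 × 100 = 28.70%.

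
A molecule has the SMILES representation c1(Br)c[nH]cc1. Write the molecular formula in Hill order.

C4H4BrN

Atom tally by fragment:
  pyrrole ring core → C:4 H:5 N:1
  (− 1 ring H displaced by substituents)
  + Br → Br:1
Element totals:
  C: 4
  H: 4
  Br: 1
  N: 1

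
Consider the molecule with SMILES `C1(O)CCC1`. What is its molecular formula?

Atom tally by fragment:
  cyclobutane ring core → C:4 H:8
  (− 1 ring H displaced by substituents)
  + OH → O:1 H:1
Element totals:
  C: 4
  H: 8
  O: 1

C4H8O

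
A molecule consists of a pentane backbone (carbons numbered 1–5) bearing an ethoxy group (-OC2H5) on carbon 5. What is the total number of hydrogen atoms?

16

Atom tally by fragment:
  CH3 → C:1 H:3
  CH2 → C:1 H:2
  CH2 → C:1 H:2
  CH2 → C:1 H:2
  CH2OC2H5 → C:3 H:7 O:1
Element totals:
  C: 7
  H: 16
  O: 1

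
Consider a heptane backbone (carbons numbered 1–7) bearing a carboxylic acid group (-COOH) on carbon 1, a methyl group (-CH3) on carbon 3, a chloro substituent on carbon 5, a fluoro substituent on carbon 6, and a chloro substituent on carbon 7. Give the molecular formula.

Atom tally by fragment:
  HOOCCH2 → C:2 H:3 O:2
  CH2 → C:1 H:2
  CH(CH3) → C:2 H:4
  CH2 → C:1 H:2
  CH(Cl) → C:1 H:1 Cl:1
  CH(F) → C:1 H:1 F:1
  CH2Cl → C:1 H:2 Cl:1
Element totals:
  C: 9
  H: 15
  Cl: 2
  F: 1
  O: 2

C9H15Cl2FO2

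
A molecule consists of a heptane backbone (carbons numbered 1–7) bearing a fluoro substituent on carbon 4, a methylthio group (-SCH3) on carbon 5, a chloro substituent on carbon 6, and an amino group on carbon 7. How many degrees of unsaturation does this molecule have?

0

Atom tally by fragment:
  CH3 → C:1 H:3
  CH2 → C:1 H:2
  CH2 → C:1 H:2
  CH(F) → C:1 H:1 F:1
  CH(SCH3) → C:2 H:4 S:1
  CH(Cl) → C:1 H:1 Cl:1
  CH2NH2 → C:1 H:4 N:1
Element totals:
  C: 8
  H: 17
  Cl: 1
  F: 1
  N: 1
  S: 1
Molecular formula: C8H17ClFNS.
DoU = (2C + 2 + N − H − X) / 2 = (2·8 + 2 + 1 − 17 − 2) / 2 = 0.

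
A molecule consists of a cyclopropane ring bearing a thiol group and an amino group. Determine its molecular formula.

Atom tally by fragment:
  cyclopropane ring core → C:3 H:6
  (− 2 ring H displaced by substituents)
  + SH → S:1 H:1
  + NH2 → N:1 H:2
Element totals:
  C: 3
  H: 7
  N: 1
  S: 1

C3H7NS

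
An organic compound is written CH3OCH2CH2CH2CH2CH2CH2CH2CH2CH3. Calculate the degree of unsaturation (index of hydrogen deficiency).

0

Element totals:
  C: 10
  H: 22
  O: 1
Molecular formula: C10H22O.
DoU = (2C + 2 + N − H − X) / 2 = (2·10 + 2 + 0 − 22 − 0) / 2 = 0.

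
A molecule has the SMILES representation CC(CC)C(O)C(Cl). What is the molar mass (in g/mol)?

136.62 g/mol

Atom tally by fragment:
  CH3 → C:1 H:3
  CH(C2H5) → C:3 H:6
  CH(OH) → C:1 H:2 O:1
  CH2Cl → C:1 H:2 Cl:1
Element totals:
  C: 6
  H: 13
  Cl: 1
  O: 1
Molecular formula: C6H13ClO.
  M = 6(12.011) + 13(1.008) + 35.45 + 15.999
    = 72.066 + 13.104 + 35.450 + 15.999 = 136.619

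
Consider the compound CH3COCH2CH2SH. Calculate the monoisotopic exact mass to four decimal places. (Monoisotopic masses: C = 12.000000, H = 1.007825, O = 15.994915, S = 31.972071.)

104.0296

Atom tally by fragment:
  CH3COCH2 → C:3 H:5 O:1
  CH2SH → C:1 H:3 S:1
Element totals:
  C: 4
  H: 8
  O: 1
  S: 1
Molecular formula: C4H8OS.
  M = 4(12.0) + 8(1.007825) + 15.994915 + 31.972071
    = 48.000000 + 8.062600 + 15.994915 + 31.972071 = 104.029586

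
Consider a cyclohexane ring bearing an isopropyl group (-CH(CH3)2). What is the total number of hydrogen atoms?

18

Atom tally by fragment:
  cyclohexane ring core → C:6 H:12
  (− 1 ring H displaced by substituents)
  + CH(CH3)2 → C:3 H:7
Element totals:
  C: 9
  H: 18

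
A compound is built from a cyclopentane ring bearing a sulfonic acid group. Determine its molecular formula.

Atom tally by fragment:
  cyclopentane ring core → C:5 H:10
  (− 1 ring H displaced by substituents)
  + SO3H → S:1 O:3 H:1
Element totals:
  C: 5
  H: 10
  O: 3
  S: 1

C5H10O3S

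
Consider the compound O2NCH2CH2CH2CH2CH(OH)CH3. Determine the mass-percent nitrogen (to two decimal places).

Element totals:
  C: 6
  H: 13
  N: 1
  O: 3
Molecular formula: C6H13NO3.
Molar mass = 147.174 g/mol.
Mass from N: 1 × 14.007 = 14.007 g/mol.
%N = 14.007 / 147.174 × 100 = 9.52%.

9.52%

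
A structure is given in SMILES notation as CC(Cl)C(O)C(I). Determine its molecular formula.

Atom tally by fragment:
  CH3 → C:1 H:3
  CH(Cl) → C:1 H:1 Cl:1
  CH(OH) → C:1 H:2 O:1
  CH2I → C:1 H:2 I:1
Element totals:
  C: 4
  H: 8
  Cl: 1
  I: 1
  O: 1

C4H8ClIO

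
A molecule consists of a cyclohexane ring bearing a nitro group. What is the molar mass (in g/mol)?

129.16 g/mol

Atom tally by fragment:
  cyclohexane ring core → C:6 H:12
  (− 1 ring H displaced by substituents)
  + NO2 → N:1 O:2
Element totals:
  C: 6
  H: 11
  N: 1
  O: 2
Molecular formula: C6H11NO2.
  M = 6(12.011) + 11(1.008) + 14.007 + 2(15.999)
    = 72.066 + 11.088 + 14.007 + 31.998 = 129.159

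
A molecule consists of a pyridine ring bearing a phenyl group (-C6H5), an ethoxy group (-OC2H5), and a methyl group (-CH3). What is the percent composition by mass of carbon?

78.84%

Atom tally by fragment:
  pyridine ring core → C:5 H:5 N:1
  (− 3 ring H displaced by substituents)
  + C6H5 → C:6 H:5
  + OC2H5 → C:2 H:5 O:1
  + CH3 → C:1 H:3
Element totals:
  C: 14
  H: 15
  N: 1
  O: 1
Molecular formula: C14H15NO.
Molar mass = 213.280 g/mol.
Mass from C: 14 × 12.011 = 168.154 g/mol.
%C = 168.154 / 213.280 × 100 = 78.84%.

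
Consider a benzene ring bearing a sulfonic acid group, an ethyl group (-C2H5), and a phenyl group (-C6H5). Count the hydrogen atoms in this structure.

Atom tally by fragment:
  benzene ring core → C:6 H:6
  (− 3 ring H displaced by substituents)
  + SO3H → S:1 O:3 H:1
  + C2H5 → C:2 H:5
  + C6H5 → C:6 H:5
Element totals:
  C: 14
  H: 14
  O: 3
  S: 1

14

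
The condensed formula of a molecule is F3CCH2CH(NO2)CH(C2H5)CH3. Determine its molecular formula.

C7H12F3NO2

Atom tally by fragment:
  F3CCH2 → C:2 H:2 F:3
  CH(NO2) → C:1 H:1 N:1 O:2
  CH(C2H5) → C:3 H:6
  CH3 → C:1 H:3
Element totals:
  C: 7
  H: 12
  F: 3
  N: 1
  O: 2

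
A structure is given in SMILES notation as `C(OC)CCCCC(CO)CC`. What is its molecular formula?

C10H22O2

Atom tally by fragment:
  CH3OCH2 → C:2 H:5 O:1
  CH2 → C:1 H:2
  CH2 → C:1 H:2
  CH2 → C:1 H:2
  CH2 → C:1 H:2
  CH(CH2OH) → C:2 H:4 O:1
  CH2 → C:1 H:2
  CH3 → C:1 H:3
Element totals:
  C: 10
  H: 22
  O: 2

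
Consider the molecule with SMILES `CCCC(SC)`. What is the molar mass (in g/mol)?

104.21 g/mol

Atom tally by fragment:
  CH3 → C:1 H:3
  CH2 → C:1 H:2
  CH2 → C:1 H:2
  CH2SCH3 → C:2 H:5 S:1
Element totals:
  C: 5
  H: 12
  S: 1
Molecular formula: C5H12S.
  M = 5(12.011) + 12(1.008) + 32.06
    = 60.055 + 12.096 + 32.060 = 104.211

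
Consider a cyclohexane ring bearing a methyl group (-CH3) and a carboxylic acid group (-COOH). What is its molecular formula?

C8H14O2

Atom tally by fragment:
  cyclohexane ring core → C:6 H:12
  (− 2 ring H displaced by substituents)
  + CH3 → C:1 H:3
  + COOH → C:1 H:1 O:2
Element totals:
  C: 8
  H: 14
  O: 2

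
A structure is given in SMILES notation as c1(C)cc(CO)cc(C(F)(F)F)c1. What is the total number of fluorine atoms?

Atom tally by fragment:
  benzene ring core → C:6 H:6
  (− 3 ring H displaced by substituents)
  + CH3 → C:1 H:3
  + CH2OH → C:1 H:3 O:1
  + CF3 → C:1 F:3
Element totals:
  C: 9
  H: 9
  F: 3
  O: 1

3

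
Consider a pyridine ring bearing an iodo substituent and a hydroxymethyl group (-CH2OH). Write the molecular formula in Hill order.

C6H6INO

Atom tally by fragment:
  pyridine ring core → C:5 H:5 N:1
  (− 2 ring H displaced by substituents)
  + I → I:1
  + CH2OH → C:1 H:3 O:1
Element totals:
  C: 6
  H: 6
  I: 1
  N: 1
  O: 1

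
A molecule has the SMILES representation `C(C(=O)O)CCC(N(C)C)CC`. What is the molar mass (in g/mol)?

Atom tally by fragment:
  HOOCCH2 → C:2 H:3 O:2
  CH2 → C:1 H:2
  CH2 → C:1 H:2
  CH(N(CH3)2) → C:3 H:7 N:1
  CH2 → C:1 H:2
  CH3 → C:1 H:3
Element totals:
  C: 9
  H: 19
  N: 1
  O: 2
Molecular formula: C9H19NO2.
  M = 9(12.011) + 19(1.008) + 14.007 + 2(15.999)
    = 108.099 + 19.152 + 14.007 + 31.998 = 173.256

173.26 g/mol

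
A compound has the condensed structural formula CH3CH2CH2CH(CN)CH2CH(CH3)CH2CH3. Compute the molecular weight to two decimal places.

153.27 g/mol

Element totals:
  C: 10
  H: 19
  N: 1
Molecular formula: C10H19N.
  M = 10(12.011) + 19(1.008) + 14.007
    = 120.110 + 19.152 + 14.007 = 153.269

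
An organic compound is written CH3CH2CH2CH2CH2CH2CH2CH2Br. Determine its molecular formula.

C8H17Br

Element totals:
  C: 8
  H: 17
  Br: 1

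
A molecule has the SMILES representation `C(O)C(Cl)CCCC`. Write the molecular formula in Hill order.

Atom tally by fragment:
  HOCH2 → C:1 H:3 O:1
  CH(Cl) → C:1 H:1 Cl:1
  CH2 → C:1 H:2
  CH2 → C:1 H:2
  CH2 → C:1 H:2
  CH3 → C:1 H:3
Element totals:
  C: 6
  H: 13
  Cl: 1
  O: 1

C6H13ClO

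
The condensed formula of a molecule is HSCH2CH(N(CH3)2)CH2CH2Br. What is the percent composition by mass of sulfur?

15.11%

Atom tally by fragment:
  HSCH2 → C:1 H:3 S:1
  CH(N(CH3)2) → C:3 H:7 N:1
  CH2 → C:1 H:2
  CH2Br → C:1 H:2 Br:1
Element totals:
  C: 6
  H: 14
  Br: 1
  N: 1
  S: 1
Molecular formula: C6H14BrNS.
Molar mass = 212.149 g/mol.
Mass from S: 1 × 32.06 = 32.060 g/mol.
%S = 32.060 / 212.149 × 100 = 15.11%.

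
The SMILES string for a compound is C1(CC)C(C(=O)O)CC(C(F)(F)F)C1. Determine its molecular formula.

Atom tally by fragment:
  cyclopentane ring core → C:5 H:10
  (− 3 ring H displaced by substituents)
  + C2H5 → C:2 H:5
  + COOH → C:1 H:1 O:2
  + CF3 → C:1 F:3
Element totals:
  C: 9
  H: 13
  F: 3
  O: 2

C9H13F3O2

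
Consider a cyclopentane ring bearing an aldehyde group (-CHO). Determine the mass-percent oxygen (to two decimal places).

16.30%

Atom tally by fragment:
  cyclopentane ring core → C:5 H:10
  (− 1 ring H displaced by substituents)
  + CHO → C:1 H:1 O:1
Element totals:
  C: 6
  H: 10
  O: 1
Molecular formula: C6H10O.
Molar mass = 98.145 g/mol.
Mass from O: 1 × 15.999 = 15.999 g/mol.
%O = 15.999 / 98.145 × 100 = 16.30%.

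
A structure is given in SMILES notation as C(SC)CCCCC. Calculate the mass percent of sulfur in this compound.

24.24%

Atom tally by fragment:
  CH3SCH2 → C:2 H:5 S:1
  CH2 → C:1 H:2
  CH2 → C:1 H:2
  CH2 → C:1 H:2
  CH2 → C:1 H:2
  CH3 → C:1 H:3
Element totals:
  C: 7
  H: 16
  S: 1
Molecular formula: C7H16S.
Molar mass = 132.265 g/mol.
Mass from S: 1 × 32.06 = 32.060 g/mol.
%S = 32.060 / 132.265 × 100 = 24.24%.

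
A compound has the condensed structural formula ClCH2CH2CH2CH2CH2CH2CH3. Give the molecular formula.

Atom tally by fragment:
  ClCH2 → C:1 H:2 Cl:1
  CH2 → C:1 H:2
  CH2 → C:1 H:2
  CH2 → C:1 H:2
  CH2 → C:1 H:2
  CH2 → C:1 H:2
  CH3 → C:1 H:3
Element totals:
  C: 7
  H: 15
  Cl: 1

C7H15Cl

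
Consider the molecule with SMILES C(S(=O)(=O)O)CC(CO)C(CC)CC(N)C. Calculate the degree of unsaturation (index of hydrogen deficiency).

Atom tally by fragment:
  HO3SCH2 → C:1 H:3 S:1 O:3
  CH2 → C:1 H:2
  CH(CH2OH) → C:2 H:4 O:1
  CH(C2H5) → C:3 H:6
  CH2 → C:1 H:2
  CH(NH2) → C:1 H:3 N:1
  CH3 → C:1 H:3
Element totals:
  C: 10
  H: 23
  N: 1
  O: 4
  S: 1
Molecular formula: C10H23NO4S.
DoU = (2C + 2 + N − H − X) / 2 = (2·10 + 2 + 1 − 23 − 0) / 2 = 0.

0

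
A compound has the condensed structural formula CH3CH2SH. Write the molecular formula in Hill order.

C2H6S

Atom tally by fragment:
  CH3 → C:1 H:3
  CH2SH → C:1 H:3 S:1
Element totals:
  C: 2
  H: 6
  S: 1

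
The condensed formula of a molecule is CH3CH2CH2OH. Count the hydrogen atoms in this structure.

8

Element totals:
  C: 3
  H: 8
  O: 1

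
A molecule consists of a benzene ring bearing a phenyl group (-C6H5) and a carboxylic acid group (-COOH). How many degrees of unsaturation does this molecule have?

9

Atom tally by fragment:
  benzene ring core → C:6 H:6
  (− 2 ring H displaced by substituents)
  + C6H5 → C:6 H:5
  + COOH → C:1 H:1 O:2
Element totals:
  C: 13
  H: 10
  O: 2
Molecular formula: C13H10O2.
DoU = (2C + 2 + N − H − X) / 2 = (2·13 + 2 + 0 − 10 − 0) / 2 = 9.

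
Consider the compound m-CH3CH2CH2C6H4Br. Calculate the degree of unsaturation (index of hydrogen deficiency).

Atom tally by fragment:
  benzene ring core → C:6 H:6
  (− 2 ring H displaced by substituents)
  + CH2CH2CH3 → C:3 H:7
  + Br → Br:1
Element totals:
  C: 9
  H: 11
  Br: 1
Molecular formula: C9H11Br.
DoU = (2C + 2 + N − H − X) / 2 = (2·9 + 2 + 0 − 11 − 1) / 2 = 4.

4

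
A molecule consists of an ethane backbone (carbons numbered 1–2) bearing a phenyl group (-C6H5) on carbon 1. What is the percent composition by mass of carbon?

Atom tally by fragment:
  C6H5CH2 → C:7 H:7
  CH3 → C:1 H:3
Element totals:
  C: 8
  H: 10
Molecular formula: C8H10.
Molar mass = 106.168 g/mol.
Mass from C: 8 × 12.011 = 96.088 g/mol.
%C = 96.088 / 106.168 × 100 = 90.51%.

90.51%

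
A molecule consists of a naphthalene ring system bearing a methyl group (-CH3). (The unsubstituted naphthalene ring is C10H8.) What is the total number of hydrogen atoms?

10

Atom tally by fragment:
  naphthalene ring system core → C:10 H:8
  (− 1 ring H displaced by substituents)
  + CH3 → C:1 H:3
Element totals:
  C: 11
  H: 10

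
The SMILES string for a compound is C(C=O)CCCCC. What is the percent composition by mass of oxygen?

14.01%

Atom tally by fragment:
  OHCCH2 → C:2 H:3 O:1
  CH2 → C:1 H:2
  CH2 → C:1 H:2
  CH2 → C:1 H:2
  CH2 → C:1 H:2
  CH3 → C:1 H:3
Element totals:
  C: 7
  H: 14
  O: 1
Molecular formula: C7H14O.
Molar mass = 114.188 g/mol.
Mass from O: 1 × 15.999 = 15.999 g/mol.
%O = 15.999 / 114.188 × 100 = 14.01%.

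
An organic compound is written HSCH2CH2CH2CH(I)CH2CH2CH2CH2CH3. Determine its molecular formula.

Element totals:
  C: 9
  H: 19
  I: 1
  S: 1

C9H19IS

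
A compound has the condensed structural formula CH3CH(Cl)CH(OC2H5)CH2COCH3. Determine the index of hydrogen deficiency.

1

Element totals:
  C: 8
  H: 15
  Cl: 1
  O: 2
Molecular formula: C8H15ClO2.
DoU = (2C + 2 + N − H − X) / 2 = (2·8 + 2 + 0 − 15 − 1) / 2 = 1.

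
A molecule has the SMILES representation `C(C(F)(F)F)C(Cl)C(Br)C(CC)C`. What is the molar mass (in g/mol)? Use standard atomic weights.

Atom tally by fragment:
  F3CCH2 → C:2 H:2 F:3
  CH(Cl) → C:1 H:1 Cl:1
  CH(Br) → C:1 H:1 Br:1
  CH(C2H5) → C:3 H:6
  CH3 → C:1 H:3
Element totals:
  C: 8
  H: 13
  Br: 1
  Cl: 1
  F: 3
Molecular formula: C8H13BrClF3.
  M = 8(12.011) + 13(1.008) + 79.904 + 35.45 + 3(18.998)
    = 96.088 + 13.104 + 79.904 + 35.450 + 56.994 = 281.540

281.54 g/mol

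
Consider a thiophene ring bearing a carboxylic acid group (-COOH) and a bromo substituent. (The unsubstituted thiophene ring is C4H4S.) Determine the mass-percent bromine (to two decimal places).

38.59%

Atom tally by fragment:
  thiophene ring core → C:4 H:4 S:1
  (− 2 ring H displaced by substituents)
  + COOH → C:1 H:1 O:2
  + Br → Br:1
Element totals:
  C: 5
  H: 3
  Br: 1
  O: 2
  S: 1
Molecular formula: C5H3BrO2S.
Molar mass = 207.041 g/mol.
Mass from Br: 1 × 79.904 = 79.904 g/mol.
%Br = 79.904 / 207.041 × 100 = 38.59%.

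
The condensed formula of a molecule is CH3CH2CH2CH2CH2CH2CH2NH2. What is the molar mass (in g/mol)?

115.22 g/mol

Atom tally by fragment:
  CH3 → C:1 H:3
  CH2 → C:1 H:2
  CH2 → C:1 H:2
  CH2 → C:1 H:2
  CH2 → C:1 H:2
  CH2 → C:1 H:2
  CH2NH2 → C:1 H:4 N:1
Element totals:
  C: 7
  H: 17
  N: 1
Molecular formula: C7H17N.
  M = 7(12.011) + 17(1.008) + 14.007
    = 84.077 + 17.136 + 14.007 = 115.220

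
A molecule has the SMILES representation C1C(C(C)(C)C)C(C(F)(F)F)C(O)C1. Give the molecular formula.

C10H17F3O

Atom tally by fragment:
  cyclopentane ring core → C:5 H:10
  (− 3 ring H displaced by substituents)
  + C(CH3)3 → C:4 H:9
  + CF3 → C:1 F:3
  + OH → O:1 H:1
Element totals:
  C: 10
  H: 17
  F: 3
  O: 1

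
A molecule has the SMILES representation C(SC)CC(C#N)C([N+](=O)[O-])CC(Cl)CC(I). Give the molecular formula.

C10H16ClIN2O2S

Atom tally by fragment:
  CH3SCH2 → C:2 H:5 S:1
  CH2 → C:1 H:2
  CH(CN) → C:2 H:1 N:1
  CH(NO2) → C:1 H:1 N:1 O:2
  CH2 → C:1 H:2
  CH(Cl) → C:1 H:1 Cl:1
  CH2 → C:1 H:2
  CH2I → C:1 H:2 I:1
Element totals:
  C: 10
  H: 16
  Cl: 1
  I: 1
  N: 2
  O: 2
  S: 1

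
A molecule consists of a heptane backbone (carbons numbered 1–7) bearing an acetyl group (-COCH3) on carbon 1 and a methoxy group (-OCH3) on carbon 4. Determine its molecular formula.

Atom tally by fragment:
  CH3COCH2 → C:3 H:5 O:1
  CH2 → C:1 H:2
  CH2 → C:1 H:2
  CH(OCH3) → C:2 H:4 O:1
  CH2 → C:1 H:2
  CH2 → C:1 H:2
  CH3 → C:1 H:3
Element totals:
  C: 10
  H: 20
  O: 2

C10H20O2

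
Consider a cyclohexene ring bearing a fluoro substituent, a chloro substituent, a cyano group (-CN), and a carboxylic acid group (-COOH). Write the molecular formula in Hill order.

C8H7ClFNO2

Atom tally by fragment:
  cyclohexene ring core → C:6 H:10
  (− 4 ring H displaced by substituents)
  + F → F:1
  + Cl → Cl:1
  + CN → C:1 N:1
  + COOH → C:1 H:1 O:2
Element totals:
  C: 8
  H: 7
  Cl: 1
  F: 1
  N: 1
  O: 2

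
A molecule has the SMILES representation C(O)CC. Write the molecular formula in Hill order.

Atom tally by fragment:
  HOCH2 → C:1 H:3 O:1
  CH2 → C:1 H:2
  CH3 → C:1 H:3
Element totals:
  C: 3
  H: 8
  O: 1

C3H8O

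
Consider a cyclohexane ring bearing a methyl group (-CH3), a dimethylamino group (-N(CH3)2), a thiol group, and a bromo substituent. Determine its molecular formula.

C9H18BrNS

Atom tally by fragment:
  cyclohexane ring core → C:6 H:12
  (− 4 ring H displaced by substituents)
  + CH3 → C:1 H:3
  + N(CH3)2 → N:1 C:2 H:6
  + SH → S:1 H:1
  + Br → Br:1
Element totals:
  C: 9
  H: 18
  Br: 1
  N: 1
  S: 1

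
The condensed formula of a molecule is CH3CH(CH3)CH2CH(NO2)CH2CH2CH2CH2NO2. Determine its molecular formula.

Element totals:
  C: 9
  H: 18
  N: 2
  O: 4

C9H18N2O4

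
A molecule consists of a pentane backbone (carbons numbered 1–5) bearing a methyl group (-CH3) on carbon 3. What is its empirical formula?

C3H7

Atom tally by fragment:
  CH3 → C:1 H:3
  CH2 → C:1 H:2
  CH(CH3) → C:2 H:4
  CH2 → C:1 H:2
  CH3 → C:1 H:3
Element totals:
  C: 6
  H: 14
Molecular formula: C6H14.
gcd of subscripts = 2; dividing each by 2:
  C: 6/2 = 3
  H: 14/2 = 7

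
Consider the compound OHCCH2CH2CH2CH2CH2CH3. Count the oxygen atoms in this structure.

1

Atom tally by fragment:
  OHCCH2 → C:2 H:3 O:1
  CH2 → C:1 H:2
  CH2 → C:1 H:2
  CH2 → C:1 H:2
  CH2 → C:1 H:2
  CH3 → C:1 H:3
Element totals:
  C: 7
  H: 14
  O: 1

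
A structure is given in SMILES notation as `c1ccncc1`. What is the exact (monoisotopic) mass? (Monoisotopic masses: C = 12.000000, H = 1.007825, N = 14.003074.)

79.0422

Atom tally by fragment:
  pyridine ring core → C:5 H:5 N:1
Element totals:
  C: 5
  H: 5
  N: 1
Molecular formula: C5H5N.
  M = 5(12.0) + 5(1.007825) + 14.003074
    = 60.000000 + 5.039125 + 14.003074 = 79.042199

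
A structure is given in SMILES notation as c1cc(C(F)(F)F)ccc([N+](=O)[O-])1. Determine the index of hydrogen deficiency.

Atom tally by fragment:
  benzene ring core → C:6 H:6
  (− 2 ring H displaced by substituents)
  + CF3 → C:1 F:3
  + NO2 → N:1 O:2
Element totals:
  C: 7
  H: 4
  F: 3
  N: 1
  O: 2
Molecular formula: C7H4F3NO2.
DoU = (2C + 2 + N − H − X) / 2 = (2·7 + 2 + 1 − 4 − 3) / 2 = 5.

5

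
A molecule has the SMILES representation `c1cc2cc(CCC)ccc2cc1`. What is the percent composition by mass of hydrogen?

8.29%

Atom tally by fragment:
  naphthalene ring system core → C:10 H:8
  (− 1 ring H displaced by substituents)
  + CH2CH2CH3 → C:3 H:7
Element totals:
  C: 13
  H: 14
Molecular formula: C13H14.
Molar mass = 170.255 g/mol.
Mass from H: 14 × 1.008 = 14.112 g/mol.
%H = 14.112 / 170.255 × 100 = 8.29%.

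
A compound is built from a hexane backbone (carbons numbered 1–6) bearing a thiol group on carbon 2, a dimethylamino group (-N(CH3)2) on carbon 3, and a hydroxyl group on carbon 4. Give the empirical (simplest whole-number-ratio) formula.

Atom tally by fragment:
  CH3 → C:1 H:3
  CH(SH) → C:1 H:2 S:1
  CH(N(CH3)2) → C:3 H:7 N:1
  CH(OH) → C:1 H:2 O:1
  CH2 → C:1 H:2
  CH3 → C:1 H:3
Element totals:
  C: 8
  H: 19
  N: 1
  O: 1
  S: 1
Molecular formula: C8H19NOS.
gcd of subscripts (8, 19, 1, 1, 1) = 1, so the empirical formula equals the molecular formula.

C8H19NOS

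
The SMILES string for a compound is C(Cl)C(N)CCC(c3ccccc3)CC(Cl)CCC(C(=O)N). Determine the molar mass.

345.31 g/mol

Atom tally by fragment:
  ClCH2 → C:1 H:2 Cl:1
  CH(NH2) → C:1 H:3 N:1
  CH2 → C:1 H:2
  CH2 → C:1 H:2
  CH(C6H5) → C:7 H:6
  CH2 → C:1 H:2
  CH(Cl) → C:1 H:1 Cl:1
  CH2 → C:1 H:2
  CH2 → C:1 H:2
  CH2CONH2 → C:2 H:4 O:1 N:1
Element totals:
  C: 17
  H: 26
  Cl: 2
  N: 2
  O: 1
Molecular formula: C17H26Cl2N2O.
  M = 17(12.011) + 26(1.008) + 2(35.45) + 2(14.007) + 15.999
    = 204.187 + 26.208 + 70.900 + 28.014 + 15.999 = 345.308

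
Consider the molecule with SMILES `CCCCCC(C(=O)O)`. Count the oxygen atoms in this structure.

2

Atom tally by fragment:
  CH3 → C:1 H:3
  CH2 → C:1 H:2
  CH2 → C:1 H:2
  CH2 → C:1 H:2
  CH2 → C:1 H:2
  CH2COOH → C:2 H:3 O:2
Element totals:
  C: 7
  H: 14
  O: 2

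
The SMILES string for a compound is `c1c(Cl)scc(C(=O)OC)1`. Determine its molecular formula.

Atom tally by fragment:
  thiophene ring core → C:4 H:4 S:1
  (− 2 ring H displaced by substituents)
  + Cl → Cl:1
  + COOCH3 → C:2 H:3 O:2
Element totals:
  C: 6
  H: 5
  Cl: 1
  O: 2
  S: 1

C6H5ClO2S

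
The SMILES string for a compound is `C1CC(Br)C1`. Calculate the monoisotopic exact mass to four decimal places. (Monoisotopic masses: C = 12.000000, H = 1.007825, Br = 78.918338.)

133.9731

Atom tally by fragment:
  cyclobutane ring core → C:4 H:8
  (− 1 ring H displaced by substituents)
  + Br → Br:1
Element totals:
  C: 4
  H: 7
  Br: 1
Molecular formula: C4H7Br.
  M = 4(12.0) + 7(1.007825) + 78.918338
    = 48.000000 + 7.054775 + 78.918338 = 133.973113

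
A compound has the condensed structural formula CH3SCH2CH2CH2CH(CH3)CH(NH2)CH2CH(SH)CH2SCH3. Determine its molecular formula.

C11H25NS3

Atom tally by fragment:
  CH3SCH2 → C:2 H:5 S:1
  CH2 → C:1 H:2
  CH2 → C:1 H:2
  CH(CH3) → C:2 H:4
  CH(NH2) → C:1 H:3 N:1
  CH2 → C:1 H:2
  CH(SH) → C:1 H:2 S:1
  CH2SCH3 → C:2 H:5 S:1
Element totals:
  C: 11
  H: 25
  N: 1
  S: 3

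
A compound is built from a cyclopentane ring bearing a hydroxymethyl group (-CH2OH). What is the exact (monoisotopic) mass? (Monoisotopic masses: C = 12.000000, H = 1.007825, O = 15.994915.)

Atom tally by fragment:
  cyclopentane ring core → C:5 H:10
  (− 1 ring H displaced by substituents)
  + CH2OH → C:1 H:3 O:1
Element totals:
  C: 6
  H: 12
  O: 1
Molecular formula: C6H12O.
  M = 6(12.0) + 12(1.007825) + 15.994915
    = 72.000000 + 12.093900 + 15.994915 = 100.088815

100.0888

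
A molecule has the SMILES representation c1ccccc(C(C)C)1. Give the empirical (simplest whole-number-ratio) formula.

C3H4

Atom tally by fragment:
  benzene ring core → C:6 H:6
  (− 1 ring H displaced by substituents)
  + CH(CH3)2 → C:3 H:7
Element totals:
  C: 9
  H: 12
Molecular formula: C9H12.
gcd of subscripts = 3; dividing each by 3:
  C: 9/3 = 3
  H: 12/3 = 4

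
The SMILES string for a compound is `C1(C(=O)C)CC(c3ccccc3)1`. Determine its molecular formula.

C11H12O

Atom tally by fragment:
  cyclopropane ring core → C:3 H:6
  (− 2 ring H displaced by substituents)
  + COCH3 → C:2 H:3 O:1
  + C6H5 → C:6 H:5
Element totals:
  C: 11
  H: 12
  O: 1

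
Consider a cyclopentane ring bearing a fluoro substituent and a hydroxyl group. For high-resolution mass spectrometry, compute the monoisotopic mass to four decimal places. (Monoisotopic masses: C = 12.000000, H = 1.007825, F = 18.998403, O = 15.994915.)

Atom tally by fragment:
  cyclopentane ring core → C:5 H:10
  (− 2 ring H displaced by substituents)
  + F → F:1
  + OH → O:1 H:1
Element totals:
  C: 5
  H: 9
  F: 1
  O: 1
Molecular formula: C5H9FO.
  M = 5(12.0) + 9(1.007825) + 18.998403 + 15.994915
    = 60.000000 + 9.070425 + 18.998403 + 15.994915 = 104.063743

104.0637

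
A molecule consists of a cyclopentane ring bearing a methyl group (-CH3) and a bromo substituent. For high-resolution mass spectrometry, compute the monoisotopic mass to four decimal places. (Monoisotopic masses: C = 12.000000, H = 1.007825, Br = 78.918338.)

162.0044

Atom tally by fragment:
  cyclopentane ring core → C:5 H:10
  (− 2 ring H displaced by substituents)
  + CH3 → C:1 H:3
  + Br → Br:1
Element totals:
  C: 6
  H: 11
  Br: 1
Molecular formula: C6H11Br.
  M = 6(12.0) + 11(1.007825) + 78.918338
    = 72.000000 + 11.086075 + 78.918338 = 162.004413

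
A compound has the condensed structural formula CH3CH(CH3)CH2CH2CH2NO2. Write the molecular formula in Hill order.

C6H13NO2

Element totals:
  C: 6
  H: 13
  N: 1
  O: 2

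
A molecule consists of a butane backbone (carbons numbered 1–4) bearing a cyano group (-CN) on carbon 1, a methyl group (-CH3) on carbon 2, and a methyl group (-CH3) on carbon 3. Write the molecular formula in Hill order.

Atom tally by fragment:
  NCCH2 → C:2 H:2 N:1
  CH(CH3) → C:2 H:4
  CH(CH3) → C:2 H:4
  CH3 → C:1 H:3
Element totals:
  C: 7
  H: 13
  N: 1

C7H13N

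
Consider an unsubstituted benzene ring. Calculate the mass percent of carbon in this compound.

Atom tally by fragment:
  benzene ring core → C:6 H:6
Element totals:
  C: 6
  H: 6
Molecular formula: C6H6.
Molar mass = 78.114 g/mol.
Mass from C: 6 × 12.011 = 72.066 g/mol.
%C = 72.066 / 78.114 × 100 = 92.26%.

92.26%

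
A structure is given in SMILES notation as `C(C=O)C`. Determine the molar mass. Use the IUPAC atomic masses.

58.08 g/mol

Atom tally by fragment:
  OHCCH2 → C:2 H:3 O:1
  CH3 → C:1 H:3
Element totals:
  C: 3
  H: 6
  O: 1
Molecular formula: C3H6O.
  M = 3(12.011) + 6(1.008) + 15.999
    = 36.033 + 6.048 + 15.999 = 58.080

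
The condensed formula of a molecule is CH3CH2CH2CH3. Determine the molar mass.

Element totals:
  C: 4
  H: 10
Molecular formula: C4H10.
  M = 4(12.011) + 10(1.008)
    = 48.044 + 10.080 = 58.124

58.12 g/mol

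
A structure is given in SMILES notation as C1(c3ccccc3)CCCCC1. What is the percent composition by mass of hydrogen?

10.06%

Atom tally by fragment:
  cyclohexane ring core → C:6 H:12
  (− 1 ring H displaced by substituents)
  + C6H5 → C:6 H:5
Element totals:
  C: 12
  H: 16
Molecular formula: C12H16.
Molar mass = 160.260 g/mol.
Mass from H: 16 × 1.008 = 16.128 g/mol.
%H = 16.128 / 160.260 × 100 = 10.06%.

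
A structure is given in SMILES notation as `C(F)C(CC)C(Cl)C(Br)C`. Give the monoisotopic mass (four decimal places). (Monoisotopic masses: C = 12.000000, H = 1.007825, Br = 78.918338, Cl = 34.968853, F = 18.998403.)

229.9873

Atom tally by fragment:
  FCH2 → C:1 H:2 F:1
  CH(C2H5) → C:3 H:6
  CH(Cl) → C:1 H:1 Cl:1
  CH(Br) → C:1 H:1 Br:1
  CH3 → C:1 H:3
Element totals:
  C: 7
  H: 13
  Br: 1
  Cl: 1
  F: 1
Molecular formula: C7H13BrClF.
  M = 7(12.0) + 13(1.007825) + 78.918338 + 34.968853 + 18.998403
    = 84.000000 + 13.101725 + 78.918338 + 34.968853 + 18.998403 = 229.987319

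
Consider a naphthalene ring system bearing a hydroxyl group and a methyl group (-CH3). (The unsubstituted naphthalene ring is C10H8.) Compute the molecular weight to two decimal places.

158.20 g/mol

Atom tally by fragment:
  naphthalene ring system core → C:10 H:8
  (− 2 ring H displaced by substituents)
  + OH → O:1 H:1
  + CH3 → C:1 H:3
Element totals:
  C: 11
  H: 10
  O: 1
Molecular formula: C11H10O.
  M = 11(12.011) + 10(1.008) + 15.999
    = 132.121 + 10.080 + 15.999 = 158.200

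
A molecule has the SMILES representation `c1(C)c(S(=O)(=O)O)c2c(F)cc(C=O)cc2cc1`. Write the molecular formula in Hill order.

C12H9FO4S

Atom tally by fragment:
  naphthalene ring system core → C:10 H:8
  (− 4 ring H displaced by substituents)
  + CH3 → C:1 H:3
  + SO3H → S:1 O:3 H:1
  + F → F:1
  + CHO → C:1 H:1 O:1
Element totals:
  C: 12
  H: 9
  F: 1
  O: 4
  S: 1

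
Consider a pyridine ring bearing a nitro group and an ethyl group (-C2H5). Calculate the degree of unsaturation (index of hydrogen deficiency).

Atom tally by fragment:
  pyridine ring core → C:5 H:5 N:1
  (− 2 ring H displaced by substituents)
  + NO2 → N:1 O:2
  + C2H5 → C:2 H:5
Element totals:
  C: 7
  H: 8
  N: 2
  O: 2
Molecular formula: C7H8N2O2.
DoU = (2C + 2 + N − H − X) / 2 = (2·7 + 2 + 2 − 8 − 0) / 2 = 5.

5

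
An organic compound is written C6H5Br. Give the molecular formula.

C6H5Br

Atom tally by fragment:
  benzene ring core → C:6 H:6
  (− 1 ring H displaced by substituents)
  + Br → Br:1
Element totals:
  C: 6
  H: 5
  Br: 1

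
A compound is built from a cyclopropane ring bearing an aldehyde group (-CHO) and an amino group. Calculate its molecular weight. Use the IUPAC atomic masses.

Atom tally by fragment:
  cyclopropane ring core → C:3 H:6
  (− 2 ring H displaced by substituents)
  + CHO → C:1 H:1 O:1
  + NH2 → N:1 H:2
Element totals:
  C: 4
  H: 7
  N: 1
  O: 1
Molecular formula: C4H7NO.
  M = 4(12.011) + 7(1.008) + 14.007 + 15.999
    = 48.044 + 7.056 + 14.007 + 15.999 = 85.106

85.11 g/mol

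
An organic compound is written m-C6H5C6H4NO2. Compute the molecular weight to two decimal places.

199.21 g/mol

Atom tally by fragment:
  benzene ring core → C:6 H:6
  (− 2 ring H displaced by substituents)
  + C6H5 → C:6 H:5
  + NO2 → N:1 O:2
Element totals:
  C: 12
  H: 9
  N: 1
  O: 2
Molecular formula: C12H9NO2.
  M = 12(12.011) + 9(1.008) + 14.007 + 2(15.999)
    = 144.132 + 9.072 + 14.007 + 31.998 = 199.209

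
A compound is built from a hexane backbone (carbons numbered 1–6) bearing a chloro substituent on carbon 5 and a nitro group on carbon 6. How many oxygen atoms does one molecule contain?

Atom tally by fragment:
  CH3 → C:1 H:3
  CH2 → C:1 H:2
  CH2 → C:1 H:2
  CH2 → C:1 H:2
  CH(Cl) → C:1 H:1 Cl:1
  CH2NO2 → C:1 H:2 N:1 O:2
Element totals:
  C: 6
  H: 12
  Cl: 1
  N: 1
  O: 2

2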